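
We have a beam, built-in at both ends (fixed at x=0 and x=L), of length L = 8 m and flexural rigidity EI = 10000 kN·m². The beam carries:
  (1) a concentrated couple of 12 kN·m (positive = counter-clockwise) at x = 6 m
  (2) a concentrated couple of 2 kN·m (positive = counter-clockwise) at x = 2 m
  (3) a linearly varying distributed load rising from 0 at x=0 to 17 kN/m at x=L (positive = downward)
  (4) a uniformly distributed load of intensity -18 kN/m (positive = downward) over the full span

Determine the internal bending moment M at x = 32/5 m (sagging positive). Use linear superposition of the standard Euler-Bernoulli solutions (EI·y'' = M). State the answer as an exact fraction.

M(32/5) = 1547/3000 kN·m

Load 1 — applied couple M₀=12 kN·m at a=6 m (b=L-a=2):
  M_1 = R_Ax - M_A - M₀  [x>a] with R_A=27/16, M_A=15/4 = (27/16)·(32/5) - (15/4) - 12 = -99/20 kN·m
Load 2 — applied couple M₀=2 kN·m at a=2 m (b=L-a=6):
  M_2 = R_Ax - M_A - M₀  [x>a] with R_A=9/32, M_A=-3/8 = (9/32)·(32/5) - (-3/8) - 2 = 7/40 kN·m
Load 3 — triangular load w₀=17 kN/m (0→w₀ over full span):
  M_3 = 3w₀Lx/20 - w₀L²/30 - w₀x³/(6L) = 3·17·8·(32/5)/20 - 17·8²/30 - 17·(32/5)³/(6·8) = 544/375 kN·m
Load 4 — uniform load w=-18 kN/m over full span:
  M_4 = wLx/2 - wL²/12 - wx²/2 = (-18)·8·(32/5)/2 - (-18)·8²/12 - (-18)·(32/5)²/2 = 96/25 kN·m
Superposition: M = Σ M_i = 1547/3000 kN·m ≈ 0.515667 kN·m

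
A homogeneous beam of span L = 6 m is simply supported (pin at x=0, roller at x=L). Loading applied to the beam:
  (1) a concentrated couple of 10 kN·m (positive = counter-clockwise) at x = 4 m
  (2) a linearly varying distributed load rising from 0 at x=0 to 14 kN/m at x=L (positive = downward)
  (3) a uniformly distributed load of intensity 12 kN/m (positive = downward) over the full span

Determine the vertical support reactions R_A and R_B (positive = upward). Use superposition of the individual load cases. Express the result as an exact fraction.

Load 1 — applied couple M₀=10 kN·m at a=4 m (b=L-a=2):
  R_A = M₀/L = 10/6 = 5/3 kN
  R_B = -M₀/L = -10/6 = -5/3 kN
Load 2 — triangular load w₀=14 kN/m (0→w₀ over full span):
  R_A = w₀L/6 = 14·6/6 = 14 kN
  R_B = w₀L/3 = 14·6/3 = 28 kN
Load 3 — uniform load w=12 kN/m over full span:
  R_A = wL/2 = 12·6/2 = 36 kN
  R_B = wL/2 = 12·6/2 = 36 kN
Superposition: R_A = 155/3 kN, R_B = 187/3 kN

R_A = 155/3 kN, R_B = 187/3 kN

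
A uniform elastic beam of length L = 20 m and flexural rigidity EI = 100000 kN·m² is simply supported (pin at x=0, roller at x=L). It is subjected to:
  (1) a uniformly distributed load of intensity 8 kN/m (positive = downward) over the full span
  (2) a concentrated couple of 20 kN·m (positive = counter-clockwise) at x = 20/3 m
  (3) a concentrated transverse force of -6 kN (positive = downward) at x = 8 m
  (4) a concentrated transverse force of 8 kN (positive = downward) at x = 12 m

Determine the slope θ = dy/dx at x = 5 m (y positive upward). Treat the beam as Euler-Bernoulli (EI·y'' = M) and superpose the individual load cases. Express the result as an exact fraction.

Load 1 — uniform load w=8 kN/m over full span:
  θ_1 = -w(L³-6Lx²+4x³)/(24EI) = -8·(20³-6·20·5²+4·5³)/(24·100000) = -11/600 rad
Load 2 — applied couple M₀=20 kN·m at a=20/3 m (b=L-a=40/3):
  θ_2 = (M₀x²/(2L)+C₁)/EI  [x≤a] with C₁=M₀(3b²-L²)/(6L)=200/9 = (20·5²/(2·20)+(200/9))/100000 = 1/2880 rad
Load 3 — point force P=-6 kN at a=8 m (b=L-a=12):
  θ_3 = -Pb(L²-b²-3x²)/(6LEI)  [x≤a] = -(-6)·12·(20²-12²-3·5²)/(6·20·100000) = 543/500000 rad
Load 4 — point force P=8 kN at a=12 m (b=L-a=8):
  θ_4 = -Pb(L²-b²-3x²)/(6LEI)  [x≤a] = -8·8·(20²-8²-3·5²)/(6·20·100000) = -87/62500 rad
Superposition: θ = Σ θ_i = -164629/9000000 rad ≈ -0.018292 rad

θ(5) = -164629/9000000 rad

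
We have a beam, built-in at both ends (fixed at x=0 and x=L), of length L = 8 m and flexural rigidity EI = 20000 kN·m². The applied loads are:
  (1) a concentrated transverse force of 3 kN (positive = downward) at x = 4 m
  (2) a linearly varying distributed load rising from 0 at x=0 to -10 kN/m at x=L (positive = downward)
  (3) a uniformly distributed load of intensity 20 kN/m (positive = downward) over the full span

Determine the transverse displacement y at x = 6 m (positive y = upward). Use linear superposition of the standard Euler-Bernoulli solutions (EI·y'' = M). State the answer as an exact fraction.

Load 1 — point force P=3 kN at a=4 m (b=L-a=4):
  y_1 = -Pa²(L-x)²(3bL-(3b+a)(L-x))/(6L³EI)  [x>a] = -3·4²·(8-6)²·(3·4·8-(3·4+4)·(8-6))/(6·8³·20000) = -1/5000 m
Load 2 — triangular load w₀=-10 kN/m (0→w₀ over full span):
  y_2 = -w₀x²(L-x)²(x+2L)/(120LEI) = -(-10)·6²·(8-6)²·(6+2·8)/(120·8·20000) = 33/20000 m
Load 3 — uniform load w=20 kN/m over full span:
  y_3 = -wx²(L-x)²/(24EI) = -20·6²·(8-6)²/(24·20000) = -3/500 m
Superposition: y = Σ y_i = -91/20000 m ≈ -0.004550 m

y(6) = -91/20000 m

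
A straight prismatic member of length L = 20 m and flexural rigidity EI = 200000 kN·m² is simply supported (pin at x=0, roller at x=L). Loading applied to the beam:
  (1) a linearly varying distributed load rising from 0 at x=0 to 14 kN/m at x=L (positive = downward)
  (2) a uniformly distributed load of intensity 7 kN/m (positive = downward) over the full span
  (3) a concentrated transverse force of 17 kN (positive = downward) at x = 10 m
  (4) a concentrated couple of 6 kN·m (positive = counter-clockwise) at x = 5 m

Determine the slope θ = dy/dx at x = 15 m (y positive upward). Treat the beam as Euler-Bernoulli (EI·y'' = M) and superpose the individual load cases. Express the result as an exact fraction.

θ(15) = 4039/230400 rad

Load 1 — triangular load w₀=14 kN/m (0→w₀ over full span):
  θ_1 = -w₀(7L⁴-30L²x²+15x⁴)/(360LEI) = -14·(7·20⁴-30·20²·15²+15·15⁴)/(360·20·200000) = 9191/1152000 rad
Load 2 — uniform load w=7 kN/m over full span:
  θ_2 = -w(L³-6Lx²+4x³)/(24EI) = -7·(20³-6·20·15²+4·15³)/(24·200000) = 77/9600 rad
Load 3 — point force P=17 kN at a=10 m (b=L-a=10):
  θ_3 = -Pa(2L²-6Lx+3x²+a²)/(6LEI)  [x>a] = -17·10·(2·20²-6·20·15+3·15²+10²)/(6·20·200000) = 51/32000 rad
Load 4 — applied couple M₀=6 kN·m at a=5 m (b=L-a=15):
  θ_4 = (M₀x²/(2L)-M₀(x-a)+C₁)/EI  [x>a] with C₁=M₀(3b²-L²)/(6L)=55/4 = (6·15²/(2·20)-6·(15-5)+(55/4))/200000 = -1/16000 rad
Superposition: θ = Σ θ_i = 4039/230400 rad ≈ 0.017530 rad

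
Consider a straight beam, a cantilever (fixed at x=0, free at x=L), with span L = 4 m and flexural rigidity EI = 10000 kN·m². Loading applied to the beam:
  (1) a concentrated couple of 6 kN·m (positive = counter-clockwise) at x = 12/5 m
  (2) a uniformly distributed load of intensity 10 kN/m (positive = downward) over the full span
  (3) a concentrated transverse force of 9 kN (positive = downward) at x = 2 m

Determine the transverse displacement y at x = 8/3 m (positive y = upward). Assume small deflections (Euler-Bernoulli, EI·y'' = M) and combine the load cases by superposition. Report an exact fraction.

y(8/3) = -294599/15187500 m

Load 1 — applied couple M₀=6 kN·m at a=12/5 m (b=L-a=8/5):
  y_1 = M₀a(2x-a)/(2EI)  [x>a] = 6·(12/5)·(2·(8/3)-(12/5))/(2·10000) = 33/15625 m
Load 2 — uniform load w=10 kN/m over full span:
  y_2 = -wx²(x²-4Lx+6L²)/(24EI) = -10·(8/3)²·((8/3)²-4·4·(8/3)+6·4²)/(24·10000) = -544/30375 m
Load 3 — point force P=9 kN at a=2 m (b=L-a=2):
  y_3 = -Pa²(3x-a)/(6EI)  [x>a] = -9·2²·(3·(8/3)-2)/(6·10000) = -9/2500 m
Superposition: y = Σ y_i = -294599/15187500 m ≈ -0.019397 m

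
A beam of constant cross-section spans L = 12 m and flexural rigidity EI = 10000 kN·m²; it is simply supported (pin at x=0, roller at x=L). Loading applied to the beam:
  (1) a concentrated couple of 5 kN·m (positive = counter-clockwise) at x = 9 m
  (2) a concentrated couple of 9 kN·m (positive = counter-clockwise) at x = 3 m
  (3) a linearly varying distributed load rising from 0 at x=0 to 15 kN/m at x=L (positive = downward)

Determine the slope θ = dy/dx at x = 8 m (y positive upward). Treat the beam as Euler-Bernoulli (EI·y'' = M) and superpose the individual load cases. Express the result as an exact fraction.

θ(8) = 957/40000 rad

Load 1 — applied couple M₀=5 kN·m at a=9 m (b=L-a=3):
  θ_1 = (M₀x²/(2L)+C₁)/EI  [x≤a] with C₁=M₀(3b²-L²)/(6L)=-65/8 = (5·8²/(2·12)+(-65/8))/10000 = 1/1920 rad
Load 2 — applied couple M₀=9 kN·m at a=3 m (b=L-a=9):
  θ_2 = (M₀x²/(2L)-M₀(x-a)+C₁)/EI  [x>a] with C₁=M₀(3b²-L²)/(6L)=99/8 = (9·8²/(2·12)-9·(8-3)+(99/8))/10000 = -69/80000 rad
Load 3 — triangular load w₀=15 kN/m (0→w₀ over full span):
  θ_3 = -w₀(7L⁴-30L²x²+15x⁴)/(360LEI) = -15·(7·12⁴-30·12²·8²+15·8⁴)/(360·12·10000) = 91/3750 rad
Superposition: θ = Σ θ_i = 957/40000 rad ≈ 0.023925 rad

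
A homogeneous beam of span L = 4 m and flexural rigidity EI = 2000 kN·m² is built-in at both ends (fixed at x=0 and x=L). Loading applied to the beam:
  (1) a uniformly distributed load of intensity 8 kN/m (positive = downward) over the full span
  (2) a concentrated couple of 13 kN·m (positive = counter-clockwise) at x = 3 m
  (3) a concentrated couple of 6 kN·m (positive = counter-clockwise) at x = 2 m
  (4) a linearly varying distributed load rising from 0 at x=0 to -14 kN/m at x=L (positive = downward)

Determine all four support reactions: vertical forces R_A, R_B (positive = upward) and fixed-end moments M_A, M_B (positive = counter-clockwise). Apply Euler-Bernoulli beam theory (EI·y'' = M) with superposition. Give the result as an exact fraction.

Load 1 — uniform load w=8 kN/m over full span:
  R_A = wL/2 = 8·4/2 = 16 kN
  M_A = wL²/12 = 8·4²/12 = 32/3 kN·m
  R_B = wL/2 = 8·4/2 = 16 kN
  M_B = -wL²/12 = -8·4²/12 = -32/3 kN·m
Load 2 — applied couple M₀=13 kN·m at a=3 m (b=L-a=1):
  R_A = 6M₀ab/L³ = 6·13·3·1/4³ = 117/32 kN
  M_A = M₀b(2a-b)/L² = 13·1·(2·3-1)/4² = 65/16 kN·m
  R_B = -6M₀ab/L³ = -6·13·3·1/4³ = -117/32 kN
  M_B = M₀a(2b-a)/L² = 13·3·(2·1-3)/4² = -39/16 kN·m
Load 3 — applied couple M₀=6 kN·m at a=2 m (b=L-a=2):
  R_A = 6M₀ab/L³ = 6·6·2·2/4³ = 9/4 kN
  M_A = M₀b(2a-b)/L² = 6·2·(2·2-2)/4² = 3/2 kN·m
  R_B = -6M₀ab/L³ = -6·6·2·2/4³ = -9/4 kN
  M_B = M₀a(2b-a)/L² = 6·2·(2·2-2)/4² = 3/2 kN·m
Load 4 — triangular load w₀=-14 kN/m (0→w₀ over full span):
  R_A = 3w₀L/20 = 3·(-14)·4/20 = -42/5 kN
  M_A = w₀L²/30 = (-14)·4²/30 = -112/15 kN·m
  R_B = 7w₀L/20 = 7·(-14)·4/20 = -98/5 kN
  M_B = -w₀L²/20 = -(-14)·4²/20 = 56/5 kN·m
Superposition: R_A = 2161/160 kN, M_A = 701/80 kN·m, R_B = -1521/160 kN, M_B = -97/240 kN·m

R_A = 2161/160 kN, M_A = 701/80 kN·m, R_B = -1521/160 kN, M_B = -97/240 kN·m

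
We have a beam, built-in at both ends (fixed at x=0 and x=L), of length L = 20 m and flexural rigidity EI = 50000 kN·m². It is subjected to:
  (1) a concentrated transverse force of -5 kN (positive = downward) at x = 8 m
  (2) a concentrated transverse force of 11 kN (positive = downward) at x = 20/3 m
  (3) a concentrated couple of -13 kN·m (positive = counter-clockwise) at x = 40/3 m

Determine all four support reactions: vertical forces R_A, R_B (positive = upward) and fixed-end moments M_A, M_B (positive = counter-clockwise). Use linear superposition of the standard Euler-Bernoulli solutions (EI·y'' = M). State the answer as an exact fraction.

R_A = 2728/675 kN, M_A = 1871/135 kN·m, R_B = 1322/675 kN, M_B = -904/135 kN·m

Load 1 — point force P=-5 kN at a=8 m (b=L-a=12):
  R_A = Pb²(3a+b)/L³ = (-5)·12²·(3·8+12)/20³ = -81/25 kN
  M_A = Pab²/L² = (-5)·8·12²/20² = -72/5 kN·m
  R_B = Pa²(a+3b)/L³ = (-5)·8²·(8+3·12)/20³ = -44/25 kN
  M_B = -Pa²b/L² = -(-5)·8²·12/20² = 48/5 kN·m
Load 2 — point force P=11 kN at a=20/3 m (b=L-a=40/3):
  R_A = Pb²(3a+b)/L³ = 11·(40/3)²·(3·(20/3)+(40/3))/20³ = 220/27 kN
  M_A = Pab²/L² = 11·(20/3)·(40/3)²/20² = 880/27 kN·m
  R_B = Pa²(a+3b)/L³ = 11·(20/3)²·((20/3)+3·(40/3))/20³ = 77/27 kN
  M_B = -Pa²b/L² = -11·(20/3)²·(40/3)/20² = -440/27 kN·m
Load 3 — applied couple M₀=-13 kN·m at a=40/3 m (b=L-a=20/3):
  R_A = 6M₀ab/L³ = 6·(-13)·(40/3)·(20/3)/20³ = -13/15 kN
  M_A = M₀b(2a-b)/L² = (-13)·(20/3)·(2·(40/3)-(20/3))/20² = -13/3 kN·m
  R_B = -6M₀ab/L³ = -6·(-13)·(40/3)·(20/3)/20³ = 13/15 kN
  M_B = M₀a(2b-a)/L² = (-13)·(40/3)·(2·(20/3)-(40/3))/20² = 0 kN·m
Superposition: R_A = 2728/675 kN, M_A = 1871/135 kN·m, R_B = 1322/675 kN, M_B = -904/135 kN·m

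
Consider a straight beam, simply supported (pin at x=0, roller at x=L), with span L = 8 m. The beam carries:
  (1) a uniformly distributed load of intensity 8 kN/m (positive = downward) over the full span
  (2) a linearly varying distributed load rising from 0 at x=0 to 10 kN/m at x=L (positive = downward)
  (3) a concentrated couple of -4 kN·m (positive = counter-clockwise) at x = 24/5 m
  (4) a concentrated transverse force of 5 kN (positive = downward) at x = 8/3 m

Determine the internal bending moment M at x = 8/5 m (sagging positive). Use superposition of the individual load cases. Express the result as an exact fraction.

Load 1 — uniform load w=8 kN/m over full span:
  M_1 = wx(L-x)/2 = 8·(8/5)·(8-(8/5))/2 = 1024/25 kN·m
Load 2 — triangular load w₀=10 kN/m (0→w₀ over full span):
  M_2 = w₀Lx/6 - w₀x³/(6L) = 10·8·(8/5)/6 - 10·(8/5)³/(6·8) = 512/25 kN·m
Load 3 — applied couple M₀=-4 kN·m at a=24/5 m (b=L-a=16/5):
  M_3 = M₀x/L  [x≤a] = (-4)·(8/5)/8 = -4/5 kN·m
Load 4 — point force P=5 kN at a=8/3 m (b=L-a=16/3):
  M_4 = Pbx/L  [x≤a] = 5·(16/3)·(8/5)/8 = 16/3 kN·m
Superposition: M = Σ M_i = 4948/75 kN·m ≈ 65.973333 kN·m

M(8/5) = 4948/75 kN·m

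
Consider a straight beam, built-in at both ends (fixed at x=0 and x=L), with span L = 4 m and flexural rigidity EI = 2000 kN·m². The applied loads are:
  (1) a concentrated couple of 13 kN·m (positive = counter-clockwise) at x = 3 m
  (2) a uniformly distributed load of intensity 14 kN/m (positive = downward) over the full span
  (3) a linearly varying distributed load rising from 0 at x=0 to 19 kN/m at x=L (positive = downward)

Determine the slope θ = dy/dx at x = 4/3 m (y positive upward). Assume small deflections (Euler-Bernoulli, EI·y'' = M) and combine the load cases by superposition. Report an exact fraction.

Load 1 — applied couple M₀=13 kN·m at a=3 m (b=L-a=1):
  θ_1 = (R_Ax²/2 - M_Ax)/EI  [x≤a] with R_A=117/32, M_A=65/16 = ((117/32)·(4/3)²/2 - (65/16)·(4/3))/2000 = -13/12000 rad
Load 2 — uniform load w=14 kN/m over full span:
  θ_2 = -wx(L-x)(L-2x)/(12EI) = -14·(4/3)·(4-(4/3))·(4-2·(4/3))/(12·2000) = -28/10125 rad
Load 3 — triangular load w₀=19 kN/m (0→w₀ over full span):
  θ_3 = -w₀(2x(L-x)(L-2x)(x+2L)+x²(L-x)²)/(120LEI) = -19·(2·(4/3)·(4-(4/3))·(4-2·(4/3))·((4/3)+2·4)+(4/3)²·(4-(4/3))²)/(120·4·2000) = -304/151875 rad
Superposition: θ = Σ θ_i = -28433/4860000 rad ≈ -0.005850 rad

θ(4/3) = -28433/4860000 rad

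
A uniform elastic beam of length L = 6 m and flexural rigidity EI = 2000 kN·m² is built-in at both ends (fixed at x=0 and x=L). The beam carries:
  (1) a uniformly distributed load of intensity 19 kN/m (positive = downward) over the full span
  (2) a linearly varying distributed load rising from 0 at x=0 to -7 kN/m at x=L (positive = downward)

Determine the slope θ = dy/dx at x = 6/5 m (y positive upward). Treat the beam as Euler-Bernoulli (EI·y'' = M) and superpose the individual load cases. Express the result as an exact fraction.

θ(6/5) = -1062/78125 rad

Load 1 — uniform load w=19 kN/m over full span:
  θ_1 = -wx(L-x)(L-2x)/(12EI) = -19·(6/5)·(6-(6/5))·(6-2·(6/5))/(12·2000) = -513/31250 rad
Load 2 — triangular load w₀=-7 kN/m (0→w₀ over full span):
  θ_2 = -w₀(2x(L-x)(L-2x)(x+2L)+x²(L-x)²)/(120LEI) = -(-7)·(2·(6/5)·(6-(6/5))·(6-2·(6/5))·((6/5)+2·6)+(6/5)²·(6-(6/5))²)/(120·6·2000) = 441/156250 rad
Superposition: θ = Σ θ_i = -1062/78125 rad ≈ -0.013594 rad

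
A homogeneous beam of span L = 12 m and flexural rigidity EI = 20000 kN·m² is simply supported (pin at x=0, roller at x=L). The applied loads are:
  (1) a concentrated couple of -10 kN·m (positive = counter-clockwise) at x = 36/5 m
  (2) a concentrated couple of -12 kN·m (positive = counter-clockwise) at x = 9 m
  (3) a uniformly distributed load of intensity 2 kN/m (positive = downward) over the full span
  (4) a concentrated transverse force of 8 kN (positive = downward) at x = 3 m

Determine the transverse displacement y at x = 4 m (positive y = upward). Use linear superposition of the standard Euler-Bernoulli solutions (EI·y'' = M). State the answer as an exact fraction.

Load 1 — applied couple M₀=-10 kN·m at a=36/5 m (b=L-a=24/5):
  y_1 = (M₀x³/(6L)+C₁x)/EI  [x≤a] with C₁=M₀(3b²-L²)/(6L)=52/5 = ((-10)·4³/(6·12)+(52/5)·4)/20000 = 46/28125 m
Load 2 — applied couple M₀=-12 kN·m at a=9 m (b=L-a=3):
  y_2 = (M₀x³/(6L)+C₁x)/EI  [x≤a] with C₁=M₀(3b²-L²)/(6L)=39/2 = ((-12)·4³/(6·12)+(39/2)·4)/20000 = 101/30000 m
Load 3 — uniform load w=2 kN/m over full span:
  y_3 = -wx(L³-2Lx²+x³)/(24EI) = -2·4·(12³-2·12·4²+4³)/(24·20000) = -44/1875 m
Load 4 — point force P=8 kN at a=3 m (b=L-a=9):
  y_4 = -Pa(L-x)(2Lx-a²-x²)/(6LEI)  [x>a] = -8·3·(12-4)·(2·12·4-3²-4²)/(6·12·20000) = -71/7500 m
Superposition: y = Σ y_i = -12569/450000 m ≈ -0.027931 m

y(4) = -12569/450000 m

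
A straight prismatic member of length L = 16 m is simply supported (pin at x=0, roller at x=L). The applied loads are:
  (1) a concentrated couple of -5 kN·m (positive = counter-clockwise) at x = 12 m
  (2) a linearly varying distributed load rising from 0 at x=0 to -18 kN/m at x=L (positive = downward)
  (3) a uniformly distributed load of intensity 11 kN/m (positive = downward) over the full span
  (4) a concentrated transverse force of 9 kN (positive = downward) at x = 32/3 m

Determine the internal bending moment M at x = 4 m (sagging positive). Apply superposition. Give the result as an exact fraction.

Load 1 — applied couple M₀=-5 kN·m at a=12 m (b=L-a=4):
  M_1 = M₀x/L  [x≤a] = (-5)·4/16 = -5/4 kN·m
Load 2 — triangular load w₀=-18 kN/m (0→w₀ over full span):
  M_2 = w₀Lx/6 - w₀x³/(6L) = (-18)·16·4/6 - (-18)·4³/(6·16) = -180 kN·m
Load 3 — uniform load w=11 kN/m over full span:
  M_3 = wx(L-x)/2 = 11·4·(16-4)/2 = 264 kN·m
Load 4 — point force P=9 kN at a=32/3 m (b=L-a=16/3):
  M_4 = Pbx/L  [x≤a] = 9·(16/3)·4/16 = 12 kN·m
Superposition: M = Σ M_i = 379/4 kN·m ≈ 94.750000 kN·m

M(4) = 379/4 kN·m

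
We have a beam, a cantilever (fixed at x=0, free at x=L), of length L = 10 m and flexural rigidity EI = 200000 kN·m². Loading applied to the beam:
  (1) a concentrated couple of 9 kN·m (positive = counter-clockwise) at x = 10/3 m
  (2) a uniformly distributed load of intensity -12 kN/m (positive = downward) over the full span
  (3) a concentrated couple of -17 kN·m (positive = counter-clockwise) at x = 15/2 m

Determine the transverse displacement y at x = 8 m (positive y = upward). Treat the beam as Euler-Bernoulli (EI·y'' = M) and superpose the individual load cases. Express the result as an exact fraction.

y(8) = 85249/1600000 m

Load 1 — applied couple M₀=9 kN·m at a=10/3 m (b=L-a=20/3):
  y_1 = M₀a(2x-a)/(2EI)  [x>a] = 9·(10/3)·(2·8-(10/3))/(2·200000) = 19/20000 m
Load 2 — uniform load w=-12 kN/m over full span:
  y_2 = -wx²(x²-4Lx+6L²)/(24EI) = -(-12)·8²·(8²-4·10·8+6·10²)/(24·200000) = 172/3125 m
Load 3 — applied couple M₀=-17 kN·m at a=15/2 m (b=L-a=5/2):
  y_3 = M₀a(2x-a)/(2EI)  [x>a] = (-17)·(15/2)·(2·8-(15/2))/(2·200000) = -867/320000 m
Superposition: y = Σ y_i = 85249/1600000 m ≈ 0.053281 m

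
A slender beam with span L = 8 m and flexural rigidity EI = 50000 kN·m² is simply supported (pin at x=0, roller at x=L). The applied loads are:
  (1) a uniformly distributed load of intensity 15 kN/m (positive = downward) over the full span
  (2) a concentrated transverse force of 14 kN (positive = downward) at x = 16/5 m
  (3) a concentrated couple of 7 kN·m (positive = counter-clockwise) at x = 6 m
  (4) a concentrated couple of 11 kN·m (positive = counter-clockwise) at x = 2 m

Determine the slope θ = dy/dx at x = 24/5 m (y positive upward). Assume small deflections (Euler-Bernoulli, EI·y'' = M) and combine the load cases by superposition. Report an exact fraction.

Load 1 — uniform load w=15 kN/m over full span:
  θ_1 = -w(L³-6Lx²+4x³)/(24EI) = -15·(8³-6·8·(24/5)²+4·(24/5)³)/(24·50000) = 148/78125 rad
Load 2 — point force P=14 kN at a=16/5 m (b=L-a=24/5):
  θ_2 = -Pa(2L²-6Lx+3x²+a²)/(6LEI)  [x>a] = -14·(16/5)·(2·8²-6·8·(24/5)+3·(24/5)²+(16/5)²)/(6·8·50000) = 168/390625 rad
Load 3 — applied couple M₀=7 kN·m at a=6 m (b=L-a=2):
  θ_3 = (M₀x²/(2L)+C₁)/EI  [x≤a] with C₁=M₀(3b²-L²)/(6L)=-91/12 = (7·(24/5)²/(2·8)+(-91/12))/50000 = 749/15000000 rad
Load 4 — applied couple M₀=11 kN·m at a=2 m (b=L-a=6):
  θ_4 = (M₀x²/(2L)-M₀(x-a)+C₁)/EI  [x>a] with C₁=M₀(3b²-L²)/(6L)=121/12 = (11·(24/5)²/(2·8)-11·((24/5)-2)+(121/12))/50000 = -1463/15000000 rad
Superposition: θ = Σ θ_i = 28461/12500000 rad ≈ 0.002277 rad

θ(24/5) = 28461/12500000 rad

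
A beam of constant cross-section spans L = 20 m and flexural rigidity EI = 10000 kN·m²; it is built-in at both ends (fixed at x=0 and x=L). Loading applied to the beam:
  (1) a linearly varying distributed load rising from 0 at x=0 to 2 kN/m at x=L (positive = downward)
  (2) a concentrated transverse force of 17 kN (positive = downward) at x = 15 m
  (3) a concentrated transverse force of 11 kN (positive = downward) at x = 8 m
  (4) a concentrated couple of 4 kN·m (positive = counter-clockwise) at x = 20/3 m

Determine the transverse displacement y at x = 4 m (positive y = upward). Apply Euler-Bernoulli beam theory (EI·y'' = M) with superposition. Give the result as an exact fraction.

y(4) = -953813/22500000 m

Load 1 — triangular load w₀=2 kN/m (0→w₀ over full span):
  y_1 = -w₀x²(L-x)²(x+2L)/(120LEI) = -2·4²·(20-4)²·(4+2·20)/(120·20·10000) = -704/46875 m
Load 2 — point force P=17 kN at a=15 m (b=L-a=5):
  y_2 = -Pb²x²(3aL-(3a+b)x)/(6L³EI)  [x≤a] = -17·5²·4²·(3·15·20-(3·15+5)·4)/(6·20³·10000) = -119/12000 m
Load 3 — point force P=11 kN at a=8 m (b=L-a=12):
  y_3 = -Pb²x²(3aL-(3a+b)x)/(6L³EI)  [x≤a] = -11·12²·4²·(3·8·20-(3·8+12)·4)/(6·20³·10000) = -1386/78125 m
Load 4 — applied couple M₀=4 kN·m at a=20/3 m (b=L-a=40/3):
  y_4 = (R_Ax³/6 - M_Ax²/2)/EI  [x≤a] with R_A=4/15, M_A=0 = ((4/15)·4³/6 - 0·4²/2)/10000 = 8/28125 m
Superposition: y = Σ y_i = -953813/22500000 m ≈ -0.042392 m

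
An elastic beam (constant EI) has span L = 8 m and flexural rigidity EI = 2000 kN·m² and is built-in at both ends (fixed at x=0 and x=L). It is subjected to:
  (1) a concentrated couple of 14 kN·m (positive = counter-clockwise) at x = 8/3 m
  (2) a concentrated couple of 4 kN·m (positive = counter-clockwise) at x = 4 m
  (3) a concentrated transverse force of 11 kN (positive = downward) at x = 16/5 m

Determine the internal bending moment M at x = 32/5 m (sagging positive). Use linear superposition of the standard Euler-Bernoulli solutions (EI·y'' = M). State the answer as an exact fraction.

M(32/5) = -2849/1875 kN·m

Load 1 — applied couple M₀=14 kN·m at a=8/3 m (b=L-a=16/3):
  M_1 = R_Ax - M_A - M₀  [x>a] with R_A=7/3, M_A=0 = (7/3)·(32/5) - 0 - 14 = 14/15 kN·m
Load 2 — applied couple M₀=4 kN·m at a=4 m (b=L-a=4):
  M_2 = R_Ax - M_A - M₀  [x>a] with R_A=3/4, M_A=1 = (3/4)·(32/5) - 1 - 4 = -1/5 kN·m
Load 3 — point force P=11 kN at a=16/5 m (b=L-a=24/5):
  M_3 = Pa²(a+3b)(L-x)/L³ - Pa²b/L²  [x>a] = 11·(16/5)²·((16/5)+3·(24/5))·(8-(32/5))/8³ - 11·(16/5)²·(24/5)/8² = -1408/625 kN·m
Superposition: M = Σ M_i = -2849/1875 kN·m ≈ -1.519467 kN·m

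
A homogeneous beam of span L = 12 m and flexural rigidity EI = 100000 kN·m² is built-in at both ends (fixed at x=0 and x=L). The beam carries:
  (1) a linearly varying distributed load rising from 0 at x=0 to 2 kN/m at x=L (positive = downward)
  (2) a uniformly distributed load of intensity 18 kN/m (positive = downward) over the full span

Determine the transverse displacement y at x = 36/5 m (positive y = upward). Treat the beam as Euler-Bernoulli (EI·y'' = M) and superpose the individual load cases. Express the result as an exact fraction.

Load 1 — triangular load w₀=2 kN/m (0→w₀ over full span):
  y_1 = -w₀x²(L-x)²(x+2L)/(120LEI) = -2·(36/5)²·(12-(36/5))²·((36/5)+2·12)/(120·12·100000) = -25272/48828125 m
Load 2 — uniform load w=18 kN/m over full span:
  y_2 = -wx²(L-x)²/(24EI) = -18·(36/5)²·(12-(36/5))²/(24·100000) = -17496/1953125 m
Superposition: y = Σ y_i = -462672/48828125 m ≈ -0.009476 m

y(36/5) = -462672/48828125 m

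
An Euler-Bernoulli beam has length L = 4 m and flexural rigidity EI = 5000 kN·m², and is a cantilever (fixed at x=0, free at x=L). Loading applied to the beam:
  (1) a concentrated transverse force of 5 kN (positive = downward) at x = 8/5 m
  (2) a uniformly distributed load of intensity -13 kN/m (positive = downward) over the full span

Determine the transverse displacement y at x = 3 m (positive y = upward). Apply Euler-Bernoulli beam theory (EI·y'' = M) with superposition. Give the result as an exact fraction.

Load 1 — point force P=5 kN at a=8/5 m (b=L-a=12/5):
  y_1 = -Pa²(3x-a)/(6EI)  [x>a] = -5·(8/5)²·(3·3-(8/5))/(6·5000) = -148/46875 m
Load 2 — uniform load w=-13 kN/m over full span:
  y_2 = -wx²(x²-4Lx+6L²)/(24EI) = -(-13)·3²·(3²-4·4·3+6·4²)/(24·5000) = 2223/40000 m
Superposition: y = Σ y_i = 157253/3000000 m ≈ 0.052418 m

y(3) = 157253/3000000 m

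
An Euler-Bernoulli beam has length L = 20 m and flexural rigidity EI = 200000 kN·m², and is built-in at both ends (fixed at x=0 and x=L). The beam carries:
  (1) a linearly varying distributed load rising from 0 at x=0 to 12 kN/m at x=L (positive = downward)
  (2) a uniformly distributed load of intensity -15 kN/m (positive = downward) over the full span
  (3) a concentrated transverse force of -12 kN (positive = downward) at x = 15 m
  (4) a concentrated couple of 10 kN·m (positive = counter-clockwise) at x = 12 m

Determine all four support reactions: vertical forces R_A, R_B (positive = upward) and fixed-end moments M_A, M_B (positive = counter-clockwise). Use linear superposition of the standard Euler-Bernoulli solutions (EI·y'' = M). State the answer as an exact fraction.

Load 1 — triangular load w₀=12 kN/m (0→w₀ over full span):
  R_A = 3w₀L/20 = 3·12·20/20 = 36 kN
  M_A = w₀L²/30 = 12·20²/30 = 160 kN·m
  R_B = 7w₀L/20 = 7·12·20/20 = 84 kN
  M_B = -w₀L²/20 = -12·20²/20 = -240 kN·m
Load 2 — uniform load w=-15 kN/m over full span:
  R_A = wL/2 = (-15)·20/2 = -150 kN
  M_A = wL²/12 = (-15)·20²/12 = -500 kN·m
  R_B = wL/2 = (-15)·20/2 = -150 kN
  M_B = -wL²/12 = -(-15)·20²/12 = 500 kN·m
Load 3 — point force P=-12 kN at a=15 m (b=L-a=5):
  R_A = Pb²(3a+b)/L³ = (-12)·5²·(3·15+5)/20³ = -15/8 kN
  M_A = Pab²/L² = (-12)·15·5²/20² = -45/4 kN·m
  R_B = Pa²(a+3b)/L³ = (-12)·15²·(15+3·5)/20³ = -81/8 kN
  M_B = -Pa²b/L² = -(-12)·15²·5/20² = 135/4 kN·m
Load 4 — applied couple M₀=10 kN·m at a=12 m (b=L-a=8):
  R_A = 6M₀ab/L³ = 6·10·12·8/20³ = 18/25 kN
  M_A = M₀b(2a-b)/L² = 10·8·(2·12-8)/20² = 16/5 kN·m
  R_B = -6M₀ab/L³ = -6·10·12·8/20³ = -18/25 kN
  M_B = M₀a(2b-a)/L² = 10·12·(2·8-12)/20² = 6/5 kN·m
Superposition: R_A = -23031/200 kN, M_A = -6961/20 kN·m, R_B = -15369/200 kN, M_B = 5899/20 kN·m

R_A = -23031/200 kN, M_A = -6961/20 kN·m, R_B = -15369/200 kN, M_B = 5899/20 kN·m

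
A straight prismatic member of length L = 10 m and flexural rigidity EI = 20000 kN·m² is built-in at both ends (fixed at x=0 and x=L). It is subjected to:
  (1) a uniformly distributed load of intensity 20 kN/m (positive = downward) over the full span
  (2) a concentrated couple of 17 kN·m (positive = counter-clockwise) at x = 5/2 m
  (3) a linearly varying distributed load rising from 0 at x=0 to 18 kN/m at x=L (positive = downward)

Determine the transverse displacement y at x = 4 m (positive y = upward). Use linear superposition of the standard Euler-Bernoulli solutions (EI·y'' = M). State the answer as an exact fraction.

Load 1 — uniform load w=20 kN/m over full span:
  y_1 = -wx²(L-x)²/(24EI) = -20·4²·(10-4)²/(24·20000) = -3/125 m
Load 2 — applied couple M₀=17 kN·m at a=5/2 m (b=L-a=15/2):
  y_2 = (R_Ax³/6 - M_Ax²/2 - M₀(x-a)²/2)/EI  [x>a] with R_A=153/80, M_A=-51/16 = ((153/80)·4³/6 - (-51/16)·4²/2 - 17·(4-(5/2))²/2)/20000 = 1071/800000 m
Load 3 — triangular load w₀=18 kN/m (0→w₀ over full span):
  y_3 = -w₀x²(L-x)²(x+2L)/(120LEI) = -18·4²·(10-4)²·(4+2·10)/(120·10·20000) = -162/15625 m
Superposition: y = Σ y_i = -132117/4000000 m ≈ -0.033029 m

y(4) = -132117/4000000 m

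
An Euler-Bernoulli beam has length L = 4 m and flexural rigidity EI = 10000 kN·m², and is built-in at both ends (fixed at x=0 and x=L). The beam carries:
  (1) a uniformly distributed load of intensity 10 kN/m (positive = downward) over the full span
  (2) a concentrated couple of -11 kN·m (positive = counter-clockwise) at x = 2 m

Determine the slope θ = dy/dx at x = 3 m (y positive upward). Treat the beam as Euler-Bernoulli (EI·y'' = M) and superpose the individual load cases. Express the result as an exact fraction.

Load 1 — uniform load w=10 kN/m over full span:
  θ_1 = -wx(L-x)(L-2x)/(12EI) = -10·3·(4-3)·(4-2·3)/(12·10000) = 1/2000 rad
Load 2 — applied couple M₀=-11 kN·m at a=2 m (b=L-a=2):
  θ_2 = (R_Ax²/2 - M_Ax - M₀(x-a))/EI  [x>a] with R_A=-33/8, M_A=-11/4 = ((-33/8)·3²/2 - (-11/4)·3 - (-11)·(3-2))/10000 = 11/160000 rad
Superposition: θ = Σ θ_i = 91/160000 rad ≈ 0.000569 rad

θ(3) = 91/160000 rad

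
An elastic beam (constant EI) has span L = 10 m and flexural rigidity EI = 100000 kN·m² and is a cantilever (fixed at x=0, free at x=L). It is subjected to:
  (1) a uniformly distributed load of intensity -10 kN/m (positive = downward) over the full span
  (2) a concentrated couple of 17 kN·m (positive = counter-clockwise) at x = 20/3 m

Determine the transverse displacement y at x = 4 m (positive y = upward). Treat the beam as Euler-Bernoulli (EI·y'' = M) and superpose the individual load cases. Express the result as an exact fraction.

Load 1 — uniform load w=-10 kN/m over full span:
  y_1 = -wx²(x²-4Lx+6L²)/(24EI) = -(-10)·4²·(4²-4·10·4+6·10²)/(24·100000) = 19/625 m
Load 2 — applied couple M₀=17 kN·m at a=20/3 m (b=L-a=10/3):
  y_2 = M₀x²/(2EI)  [x≤a] = 17·4²/(2·100000) = 17/12500 m
Superposition: y = Σ y_i = 397/12500 m ≈ 0.031760 m

y(4) = 397/12500 m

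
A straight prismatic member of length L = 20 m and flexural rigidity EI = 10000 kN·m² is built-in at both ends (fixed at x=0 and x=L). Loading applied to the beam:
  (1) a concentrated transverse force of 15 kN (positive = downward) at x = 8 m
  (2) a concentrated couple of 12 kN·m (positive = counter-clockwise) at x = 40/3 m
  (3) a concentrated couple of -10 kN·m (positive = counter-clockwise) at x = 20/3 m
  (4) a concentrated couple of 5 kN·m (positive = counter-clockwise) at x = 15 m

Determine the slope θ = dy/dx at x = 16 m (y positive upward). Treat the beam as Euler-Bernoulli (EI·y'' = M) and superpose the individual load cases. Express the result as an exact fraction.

θ(16) = 1167/125000 rad

Load 1 — point force P=15 kN at a=8 m (b=L-a=12):
  θ_1 = Pa²(L-x)(2bL-(3b+a)(L-x))/(2L³EI)  [x>a] = 15·8²·(20-16)·(2·12·20-(3·12+8)·(20-16))/(2·20³·10000) = 114/15625 rad
Load 2 — applied couple M₀=12 kN·m at a=40/3 m (b=L-a=20/3):
  θ_2 = (R_Ax²/2 - M_Ax - M₀(x-a))/EI  [x>a] with R_A=4/5, M_A=4 = ((4/5)·16²/2 - 4·16 - 12·(16-(40/3)))/10000 = 2/3125 rad
Load 3 — applied couple M₀=-10 kN·m at a=20/3 m (b=L-a=40/3):
  θ_3 = (R_Ax²/2 - M_Ax - M₀(x-a))/EI  [x>a] with R_A=-2/3, M_A=0 = ((-2/3)·16²/2 - 0·16 - (-10)·(16-(20/3)))/10000 = 1/1250 rad
Load 4 — applied couple M₀=5 kN·m at a=15 m (b=L-a=5):
  θ_4 = (R_Ax²/2 - M_Ax - M₀(x-a))/EI  [x>a] with R_A=9/32, M_A=25/16 = ((9/32)·16²/2 - (25/16)·16 - 5·(16-15))/10000 = 3/5000 rad
Superposition: θ = Σ θ_i = 1167/125000 rad ≈ 0.009336 rad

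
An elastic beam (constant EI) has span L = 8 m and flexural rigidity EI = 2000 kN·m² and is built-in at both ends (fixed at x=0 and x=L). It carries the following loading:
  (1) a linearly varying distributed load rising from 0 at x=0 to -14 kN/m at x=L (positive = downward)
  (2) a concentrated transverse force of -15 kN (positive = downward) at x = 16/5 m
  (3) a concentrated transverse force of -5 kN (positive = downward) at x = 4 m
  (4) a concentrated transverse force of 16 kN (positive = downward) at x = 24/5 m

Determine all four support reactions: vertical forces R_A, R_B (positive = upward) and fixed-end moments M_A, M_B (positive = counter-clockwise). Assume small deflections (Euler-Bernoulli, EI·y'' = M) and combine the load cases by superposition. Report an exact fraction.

R_A = -5847/250 kN, M_A = -14947/375 kN·m, R_B = -9153/250 kN, M_B = 5361/125 kN·m

Load 1 — triangular load w₀=-14 kN/m (0→w₀ over full span):
  R_A = 3w₀L/20 = 3·(-14)·8/20 = -84/5 kN
  M_A = w₀L²/30 = (-14)·8²/30 = -448/15 kN·m
  R_B = 7w₀L/20 = 7·(-14)·8/20 = -196/5 kN
  M_B = -w₀L²/20 = -(-14)·8²/20 = 224/5 kN·m
Load 2 — point force P=-15 kN at a=16/5 m (b=L-a=24/5):
  R_A = Pb²(3a+b)/L³ = (-15)·(24/5)²·(3·(16/5)+(24/5))/8³ = -243/25 kN
  M_A = Pab²/L² = (-15)·(16/5)·(24/5)²/8² = -432/25 kN·m
  R_B = Pa²(a+3b)/L³ = (-15)·(16/5)²·((16/5)+3·(24/5))/8³ = -132/25 kN
  M_B = -Pa²b/L² = -(-15)·(16/5)²·(24/5)/8² = 288/25 kN·m
Load 3 — point force P=-5 kN at a=4 m (b=L-a=4):
  R_A = Pb²(3a+b)/L³ = (-5)·4²·(3·4+4)/8³ = -5/2 kN
  M_A = Pab²/L² = (-5)·4·4²/8² = -5 kN·m
  R_B = Pa²(a+3b)/L³ = (-5)·4²·(4+3·4)/8³ = -5/2 kN
  M_B = -Pa²b/L² = -(-5)·4²·4/8² = 5 kN·m
Load 4 — point force P=16 kN at a=24/5 m (b=L-a=16/5):
  R_A = Pb²(3a+b)/L³ = 16·(16/5)²·(3·(24/5)+(16/5))/8³ = 704/125 kN
  M_A = Pab²/L² = 16·(24/5)·(16/5)²/8² = 1536/125 kN·m
  R_B = Pa²(a+3b)/L³ = 16·(24/5)²·((24/5)+3·(16/5))/8³ = 1296/125 kN
  M_B = -Pa²b/L² = -16·(24/5)²·(16/5)/8² = -2304/125 kN·m
Superposition: R_A = -5847/250 kN, M_A = -14947/375 kN·m, R_B = -9153/250 kN, M_B = 5361/125 kN·m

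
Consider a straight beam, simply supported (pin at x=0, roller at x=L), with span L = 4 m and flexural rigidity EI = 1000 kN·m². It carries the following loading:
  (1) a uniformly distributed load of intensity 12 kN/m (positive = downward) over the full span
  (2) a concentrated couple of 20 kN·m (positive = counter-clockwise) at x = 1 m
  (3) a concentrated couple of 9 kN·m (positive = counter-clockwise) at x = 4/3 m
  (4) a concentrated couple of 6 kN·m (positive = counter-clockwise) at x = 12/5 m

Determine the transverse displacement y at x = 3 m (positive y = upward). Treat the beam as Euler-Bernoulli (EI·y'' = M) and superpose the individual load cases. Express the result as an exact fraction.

Load 1 — uniform load w=12 kN/m over full span:
  y_1 = -wx(L³-2Lx²+x³)/(24EI) = -12·3·(4³-2·4·3²+3³)/(24·1000) = -57/2000 m
Load 2 — applied couple M₀=20 kN·m at a=1 m (b=L-a=3):
  y_2 = (M₀x³/(6L)-M₀(x-a)²/2+C₁x)/EI  [x>a] with C₁=M₀(3b²-L²)/(6L)=55/6 = (20·3³/(6·4)-20·(3-1)²/2+(55/6)·3)/1000 = 1/100 m
Load 3 — applied couple M₀=9 kN·m at a=4/3 m (b=L-a=8/3):
  y_3 = (M₀x³/(6L)-M₀(x-a)²/2+C₁x)/EI  [x>a] with C₁=M₀(3b²-L²)/(6L)=2 = (9·3³/(6·4)-9·(3-(4/3))²/2+2·3)/1000 = 29/8000 m
Load 4 — applied couple M₀=6 kN·m at a=12/5 m (b=L-a=8/5):
  y_4 = (M₀x³/(6L)-M₀(x-a)²/2+C₁x)/EI  [x>a] with C₁=M₀(3b²-L²)/(6L)=-52/25 = (6·3³/(6·4)-6·(3-(12/5))²/2+(-52/25)·3)/1000 = -57/100000 m
Superposition: y = Σ y_i = -3089/200000 m ≈ -0.015445 m

y(3) = -3089/200000 m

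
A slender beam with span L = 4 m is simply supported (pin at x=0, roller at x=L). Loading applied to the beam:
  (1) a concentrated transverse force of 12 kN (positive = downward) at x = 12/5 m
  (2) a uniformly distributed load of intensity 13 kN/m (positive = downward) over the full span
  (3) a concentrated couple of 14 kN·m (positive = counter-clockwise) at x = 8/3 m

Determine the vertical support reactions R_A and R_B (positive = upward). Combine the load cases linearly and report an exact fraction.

Load 1 — point force P=12 kN at a=12/5 m (b=L-a=8/5):
  R_A = Pb/L = 12·(8/5)/4 = 24/5 kN
  R_B = Pa/L = 12·(12/5)/4 = 36/5 kN
Load 2 — uniform load w=13 kN/m over full span:
  R_A = wL/2 = 13·4/2 = 26 kN
  R_B = wL/2 = 13·4/2 = 26 kN
Load 3 — applied couple M₀=14 kN·m at a=8/3 m (b=L-a=4/3):
  R_A = M₀/L = 14/4 = 7/2 kN
  R_B = -M₀/L = -14/4 = -7/2 kN
Superposition: R_A = 343/10 kN, R_B = 297/10 kN

R_A = 343/10 kN, R_B = 297/10 kN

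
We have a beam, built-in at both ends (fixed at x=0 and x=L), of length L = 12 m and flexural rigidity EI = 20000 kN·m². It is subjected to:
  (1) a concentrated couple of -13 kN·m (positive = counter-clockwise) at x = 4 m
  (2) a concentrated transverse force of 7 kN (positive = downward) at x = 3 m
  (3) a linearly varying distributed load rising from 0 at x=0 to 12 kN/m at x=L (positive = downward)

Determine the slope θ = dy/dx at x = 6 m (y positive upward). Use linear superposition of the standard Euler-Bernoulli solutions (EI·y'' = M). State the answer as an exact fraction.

Load 1 — applied couple M₀=-13 kN·m at a=4 m (b=L-a=8):
  θ_1 = (R_Ax²/2 - M_Ax - M₀(x-a))/EI  [x>a] with R_A=-13/9, M_A=0 = ((-13/9)·6²/2 - 0·6 - (-13)·(6-4))/20000 = 0 rad
Load 2 — point force P=7 kN at a=3 m (b=L-a=9):
  θ_2 = Pa²(L-x)(2bL-(3b+a)(L-x))/(2L³EI)  [x>a] = 7·3²·(12-6)·(2·9·12-(3·9+3)·(12-6))/(2·12³·20000) = 63/320000 rad
Load 3 — triangular load w₀=12 kN/m (0→w₀ over full span):
  θ_3 = -w₀(2x(L-x)(L-2x)(x+2L)+x²(L-x)²)/(120LEI) = -12·(2·6·(12-6)·(12-2·6)·(6+2·12)+6²·(12-6)²)/(120·12·20000) = -27/50000 rad
Superposition: θ = Σ θ_i = -549/1600000 rad ≈ -0.000343 rad

θ(6) = -549/1600000 rad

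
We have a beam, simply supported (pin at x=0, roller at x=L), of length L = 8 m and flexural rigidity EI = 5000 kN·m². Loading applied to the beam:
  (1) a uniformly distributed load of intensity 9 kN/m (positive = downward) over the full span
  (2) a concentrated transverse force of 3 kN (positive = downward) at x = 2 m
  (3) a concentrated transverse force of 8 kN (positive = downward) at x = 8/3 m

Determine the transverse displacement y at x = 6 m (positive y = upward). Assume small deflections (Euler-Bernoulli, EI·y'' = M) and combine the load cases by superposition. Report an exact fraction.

Load 1 — uniform load w=9 kN/m over full span:
  y_1 = -wx(L³-2Lx²+x³)/(24EI) = -9·6·(8³-2·8·6²+6³)/(24·5000) = -171/2500 m
Load 2 — point force P=3 kN at a=2 m (b=L-a=6):
  y_2 = -Pa(L-x)(2Lx-a²-x²)/(6LEI)  [x>a] = -3·2·(8-6)·(2·8·6-2²-6²)/(6·8·5000) = -7/2500 m
Load 3 — point force P=8 kN at a=8/3 m (b=L-a=16/3):
  y_3 = -Pa(L-x)(2Lx-a²-x²)/(6LEI)  [x>a] = -8·(8/3)·(8-6)·(2·8·6-(8/3)²-6²)/(6·8·5000) = -476/50625 m
Superposition: y = Σ y_i = -8161/101250 m ≈ -0.080602 m

y(6) = -8161/101250 m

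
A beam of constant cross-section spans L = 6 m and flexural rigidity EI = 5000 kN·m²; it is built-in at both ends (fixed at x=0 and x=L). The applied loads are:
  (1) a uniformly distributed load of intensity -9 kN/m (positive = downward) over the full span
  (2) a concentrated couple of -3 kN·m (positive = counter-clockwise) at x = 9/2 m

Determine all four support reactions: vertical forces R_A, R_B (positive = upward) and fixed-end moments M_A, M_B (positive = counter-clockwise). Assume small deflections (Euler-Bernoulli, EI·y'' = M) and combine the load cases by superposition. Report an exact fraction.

R_A = -441/16 kN, M_A = -447/16 kN·m, R_B = -423/16 kN, M_B = 441/16 kN·m

Load 1 — uniform load w=-9 kN/m over full span:
  R_A = wL/2 = (-9)·6/2 = -27 kN
  M_A = wL²/12 = (-9)·6²/12 = -27 kN·m
  R_B = wL/2 = (-9)·6/2 = -27 kN
  M_B = -wL²/12 = -(-9)·6²/12 = 27 kN·m
Load 2 — applied couple M₀=-3 kN·m at a=9/2 m (b=L-a=3/2):
  R_A = 6M₀ab/L³ = 6·(-3)·(9/2)·(3/2)/6³ = -9/16 kN
  M_A = M₀b(2a-b)/L² = (-3)·(3/2)·(2·(9/2)-(3/2))/6² = -15/16 kN·m
  R_B = -6M₀ab/L³ = -6·(-3)·(9/2)·(3/2)/6³ = 9/16 kN
  M_B = M₀a(2b-a)/L² = (-3)·(9/2)·(2·(3/2)-(9/2))/6² = 9/16 kN·m
Superposition: R_A = -441/16 kN, M_A = -447/16 kN·m, R_B = -423/16 kN, M_B = 441/16 kN·m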